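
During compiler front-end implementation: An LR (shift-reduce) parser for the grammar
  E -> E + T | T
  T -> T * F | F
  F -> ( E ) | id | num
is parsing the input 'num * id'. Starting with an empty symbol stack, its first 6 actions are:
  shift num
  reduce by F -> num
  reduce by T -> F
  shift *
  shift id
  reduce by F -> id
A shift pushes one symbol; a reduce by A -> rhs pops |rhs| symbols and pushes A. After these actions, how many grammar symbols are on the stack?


Tracking the symbol stack through each action:
  Action 1: shift 'num' : push -> stack = [num] (size 1)
  Action 2: reduce by F -> num : pop 1, push F -> stack = [F] (size 1)
  Action 3: reduce by T -> F : pop 1, push T -> stack = [T] (size 1)
  Action 4: shift '*' : push -> stack = [T, *] (size 2)
  Action 5: shift 'id' : push -> stack = [T, *, id] (size 3)
  Action 6: reduce by F -> id : pop 1, push F -> stack = [T, *, F] (size 3)
Final stack size: 3

3


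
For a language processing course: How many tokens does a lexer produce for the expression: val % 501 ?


Scanning 'val % 501'
Token 1: 'val' -> identifier
Token 2: '%' -> operator
Token 3: '501' -> integer_literal
Total tokens: 3

3


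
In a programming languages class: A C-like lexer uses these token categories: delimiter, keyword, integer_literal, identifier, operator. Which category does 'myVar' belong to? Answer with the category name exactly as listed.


Token: 'myVar'
Checking categories:
  identifier: YES
  integer_literal: no
  operator: no
  keyword: no
  delimiter: no
Category: identifier

identifier


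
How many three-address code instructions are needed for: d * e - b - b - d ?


Expression: d * e - b - b - d
Generating three-address code (respecting * over +/- precedence):
  Instruction 1: t1 = d * e
  Instruction 2: t2 = t1 - b
  Instruction 3: t3 = t2 - b
  Instruction 4: t4 = t3 - d
Total instructions: 4

4


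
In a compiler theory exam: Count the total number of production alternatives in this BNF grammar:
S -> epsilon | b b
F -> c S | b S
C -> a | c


Counting alternatives per rule:
  S: 2 alternative(s)
  F: 2 alternative(s)
  C: 2 alternative(s)
Sum: 2 + 2 + 2 = 6

6


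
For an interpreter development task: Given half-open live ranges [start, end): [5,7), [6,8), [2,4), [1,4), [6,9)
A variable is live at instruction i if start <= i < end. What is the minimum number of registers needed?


Live ranges:
  Var0: [5, 7)
  Var1: [6, 8)
  Var2: [2, 4)
  Var3: [1, 4)
  Var4: [6, 9)
Sweep-line events (position, delta, active):
  pos=1 start -> active=1
  pos=2 start -> active=2
  pos=4 end -> active=1
  pos=4 end -> active=0
  pos=5 start -> active=1
  pos=6 start -> active=2
  pos=6 start -> active=3
  pos=7 end -> active=2
  pos=8 end -> active=1
  pos=9 end -> active=0
Maximum simultaneous active: 3
Minimum registers needed: 3

3


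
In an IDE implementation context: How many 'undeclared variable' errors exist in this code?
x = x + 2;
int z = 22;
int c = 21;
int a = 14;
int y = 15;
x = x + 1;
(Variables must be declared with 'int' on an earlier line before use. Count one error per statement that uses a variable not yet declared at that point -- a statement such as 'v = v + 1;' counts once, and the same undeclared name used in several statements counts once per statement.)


Scanning code line by line:
  Line 1: use 'x' -> ERROR (undeclared)
  Line 2: declare 'z' -> declared = ['z']
  Line 3: declare 'c' -> declared = ['c', 'z']
  Line 4: declare 'a' -> declared = ['a', 'c', 'z']
  Line 5: declare 'y' -> declared = ['a', 'c', 'y', 'z']
  Line 6: use 'x' -> ERROR (undeclared)
Total undeclared variable errors: 2

2


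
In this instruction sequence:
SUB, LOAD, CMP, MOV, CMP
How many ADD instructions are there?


Scanning instruction sequence for ADD:
  Position 1: SUB
  Position 2: LOAD
  Position 3: CMP
  Position 4: MOV
  Position 5: CMP
Matches at positions: []
Total ADD count: 0

0


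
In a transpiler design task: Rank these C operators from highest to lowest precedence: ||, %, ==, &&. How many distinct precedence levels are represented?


Looking up precedence for each operator:
  || -> precedence 1
  % -> precedence 6
  == -> precedence 3
  && -> precedence 2
Sorted highest to lowest: %, ==, &&, ||
Distinct precedence values: [6, 3, 2, 1]
Number of distinct levels: 4

4


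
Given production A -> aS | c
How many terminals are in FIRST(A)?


Production: A -> aS | c
Examining each alternative for leading terminals:
  A -> aS : first terminal = 'a'
  A -> c : first terminal = 'c'
FIRST(A) = {a, c}
Count: 2

2


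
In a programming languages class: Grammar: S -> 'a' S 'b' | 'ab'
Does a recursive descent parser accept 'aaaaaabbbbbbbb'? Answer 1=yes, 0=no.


Grammar accepts strings of the form a^n b^n (n >= 1)
Word: 'aaaaaabbbbbbbb'
Counting: 6 a's and 8 b's
Check: 6 == 8? No
Mismatch: a-count != b-count
Rejected

0


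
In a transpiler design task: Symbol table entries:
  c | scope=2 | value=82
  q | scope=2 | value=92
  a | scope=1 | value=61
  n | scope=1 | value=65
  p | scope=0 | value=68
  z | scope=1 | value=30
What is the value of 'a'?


Searching symbol table for 'a':
  c | scope=2 | value=82
  q | scope=2 | value=92
  a | scope=1 | value=61 <- MATCH
  n | scope=1 | value=65
  p | scope=0 | value=68
  z | scope=1 | value=30
Found 'a' at scope 1 with value 61

61


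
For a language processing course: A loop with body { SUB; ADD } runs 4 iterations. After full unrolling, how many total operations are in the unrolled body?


Loop body operations: SUB, ADD (2 ops per iteration)
Unrolling 4 iterations:
  Iteration 1: SUB, ADD (2 ops)
  Iteration 2: SUB, ADD (2 ops)
  Iteration 3: SUB, ADD (2 ops)
  Iteration 4: SUB, ADD (2 ops)
Total: 4 iterations * 2 ops/iter = 8 operations

8


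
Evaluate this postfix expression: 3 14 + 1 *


Processing tokens left to right:
Push 3, Push 14
Pop 3 and 14, compute 3 + 14 = 17, push 17
Push 1
Pop 17 and 1, compute 17 * 1 = 17, push 17
Stack result: 17

17


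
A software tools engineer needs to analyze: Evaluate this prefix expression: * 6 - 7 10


Parsing prefix expression: * 6 - 7 10
Step 1: Innermost operation '- 7 10'
  7 - 10 = -3
Step 2: Outer operation '* 6 [-3]'
  6 * -3 = -18

-18


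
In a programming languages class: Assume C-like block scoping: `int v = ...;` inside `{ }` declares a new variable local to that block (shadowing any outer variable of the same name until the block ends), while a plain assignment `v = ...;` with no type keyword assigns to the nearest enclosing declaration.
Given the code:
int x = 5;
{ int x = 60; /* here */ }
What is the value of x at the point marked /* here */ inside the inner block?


Analyzing scoping rules:
Outer scope: declares x = 5
Inner block: 'int x = 60;' declares a NEW x that shadows the outer one
Inside the block the inner declaration is in scope -> 60
Result: 60

60


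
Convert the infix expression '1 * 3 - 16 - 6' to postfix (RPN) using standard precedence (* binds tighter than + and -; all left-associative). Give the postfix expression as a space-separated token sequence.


Applying the shunting-yard algorithm:
  Operand 1 -> output
  Push '*' onto operator stack -> op-stack: [*]
  Operand 3 -> output
  See '-' (prec 1); top '*' (prec 2) >= it -> pop '*' to output
  Push '-' onto operator stack -> op-stack: [-]
  Operand 16 -> output
  See '-' (prec 1); top '-' (prec 1) >= it -> pop '-' to output
  Push '-' onto operator stack -> op-stack: [-]
  Operand 6 -> output
  End of input: pop '-' to output
Postfix result: 1 3 * 16 - 6 -

1 3 * 16 - 6 -


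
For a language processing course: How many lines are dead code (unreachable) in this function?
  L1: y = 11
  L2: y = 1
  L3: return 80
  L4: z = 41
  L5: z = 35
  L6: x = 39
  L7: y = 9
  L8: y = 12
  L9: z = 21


Analyzing control flow:
  L1: reachable (before return)
  L2: reachable (before return)
  L3: reachable (return statement)
  L4: DEAD (after return at L3)
  L5: DEAD (after return at L3)
  L6: DEAD (after return at L3)
  L7: DEAD (after return at L3)
  L8: DEAD (after return at L3)
  L9: DEAD (after return at L3)
Return at L3, total lines = 9
Dead lines: L4 through L9
Count: 6

6


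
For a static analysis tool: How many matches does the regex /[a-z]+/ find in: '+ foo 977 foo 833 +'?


Pattern: /[a-z]+/ (identifiers)
Input: '+ foo 977 foo 833 +'
Scanning for matches:
  Match 1: 'foo'
  Match 2: 'foo'
Total matches: 2

2


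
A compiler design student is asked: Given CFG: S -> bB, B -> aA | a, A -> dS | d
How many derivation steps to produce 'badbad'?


Grammar: S -> bB, B -> aA | a, A -> dS | d
Deriving 'badbad':
Step 1: S -> bB => bB
Step 2: B -> aA => baA
Step 3: A -> dS => badS
Step 4: S -> bB => badbB
Step 5: B -> aA => badbaA
Step 6: A -> d => badbad
Total derivation steps: 6

6


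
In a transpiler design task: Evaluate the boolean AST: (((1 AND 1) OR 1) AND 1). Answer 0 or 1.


Step 1: Evaluate inner node
  1 AND 1 = 1
Step 2: Evaluate next node
  1 OR 1 = 1
Step 3: Evaluate root node
  1 AND 1 = 1

1


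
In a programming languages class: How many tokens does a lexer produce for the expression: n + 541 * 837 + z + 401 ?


Scanning 'n + 541 * 837 + z + 401'
Token 1: 'n' -> identifier
Token 2: '+' -> operator
Token 3: '541' -> integer_literal
Token 4: '*' -> operator
Token 5: '837' -> integer_literal
Token 6: '+' -> operator
Token 7: 'z' -> identifier
Token 8: '+' -> operator
Token 9: '401' -> integer_literal
Total tokens: 9

9


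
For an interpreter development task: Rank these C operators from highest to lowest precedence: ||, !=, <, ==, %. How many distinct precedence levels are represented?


Looking up precedence for each operator:
  || -> precedence 1
  != -> precedence 3
  < -> precedence 4
  == -> precedence 3
  % -> precedence 6
Sorted highest to lowest: %, <, !=, ==, ||
Distinct precedence values: [6, 4, 3, 1]
Number of distinct levels: 4

4


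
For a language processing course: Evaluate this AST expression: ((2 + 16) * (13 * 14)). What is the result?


Expression: ((2 + 16) * (13 * 14))
Evaluating step by step:
  2 + 16 = 18
  13 * 14 = 182
  18 * 182 = 3276
Result: 3276

3276


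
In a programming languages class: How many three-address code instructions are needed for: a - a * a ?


Expression: a - a * a
Generating three-address code (respecting * over +/- precedence):
  Instruction 1: t1 = a * a
  Instruction 2: t2 = a - t1
Total instructions: 2

2


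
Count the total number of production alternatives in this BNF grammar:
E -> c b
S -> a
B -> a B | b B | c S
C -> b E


Counting alternatives per rule:
  E: 1 alternative(s)
  S: 1 alternative(s)
  B: 3 alternative(s)
  C: 1 alternative(s)
Sum: 1 + 1 + 3 + 1 = 6

6


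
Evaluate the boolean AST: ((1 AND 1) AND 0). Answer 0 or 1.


Step 1: Evaluate inner node
  1 AND 1 = 1
Step 2: Evaluate root node
  1 AND 0 = 0

0


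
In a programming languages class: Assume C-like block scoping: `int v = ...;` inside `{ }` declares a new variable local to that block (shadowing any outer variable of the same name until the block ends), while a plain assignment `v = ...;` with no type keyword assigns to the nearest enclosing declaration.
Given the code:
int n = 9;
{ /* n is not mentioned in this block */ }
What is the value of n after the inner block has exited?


Analyzing scoping rules:
Outer scope: declares n = 9
Inner block: n is neither redeclared nor assigned -> unchanged
After the block -> 9
Result: 9

9


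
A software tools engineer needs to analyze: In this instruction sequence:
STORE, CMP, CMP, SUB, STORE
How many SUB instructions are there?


Scanning instruction sequence for SUB:
  Position 1: STORE
  Position 2: CMP
  Position 3: CMP
  Position 4: SUB <- MATCH
  Position 5: STORE
Matches at positions: [4]
Total SUB count: 1

1


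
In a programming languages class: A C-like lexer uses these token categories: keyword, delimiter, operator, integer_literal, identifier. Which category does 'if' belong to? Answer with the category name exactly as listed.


Token: 'if'
Checking categories:
  identifier: no
  integer_literal: no
  operator: no
  keyword: YES
  delimiter: no
Category: keyword

keyword


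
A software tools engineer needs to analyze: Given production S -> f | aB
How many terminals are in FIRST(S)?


Production: S -> f | aB
Examining each alternative for leading terminals:
  S -> f : first terminal = 'f'
  S -> aB : first terminal = 'a'
FIRST(S) = {a, f}
Count: 2

2


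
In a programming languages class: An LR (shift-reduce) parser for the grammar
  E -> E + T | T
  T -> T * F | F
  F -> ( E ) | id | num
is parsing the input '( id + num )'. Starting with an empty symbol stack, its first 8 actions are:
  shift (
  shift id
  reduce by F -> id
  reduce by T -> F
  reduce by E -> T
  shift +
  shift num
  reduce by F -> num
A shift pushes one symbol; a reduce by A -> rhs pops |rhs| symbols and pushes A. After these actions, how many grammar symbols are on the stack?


Tracking the symbol stack through each action:
  Action 1: shift '(' : push -> stack = [(] (size 1)
  Action 2: shift 'id' : push -> stack = [(, id] (size 2)
  Action 3: reduce by F -> id : pop 1, push F -> stack = [(, F] (size 2)
  Action 4: reduce by T -> F : pop 1, push T -> stack = [(, T] (size 2)
  Action 5: reduce by E -> T : pop 1, push E -> stack = [(, E] (size 2)
  Action 6: shift '+' : push -> stack = [(, E, +] (size 3)
  Action 7: shift 'num' : push -> stack = [(, E, +, num] (size 4)
  Action 8: reduce by F -> num : pop 1, push F -> stack = [(, E, +, F] (size 4)
Final stack size: 4

4


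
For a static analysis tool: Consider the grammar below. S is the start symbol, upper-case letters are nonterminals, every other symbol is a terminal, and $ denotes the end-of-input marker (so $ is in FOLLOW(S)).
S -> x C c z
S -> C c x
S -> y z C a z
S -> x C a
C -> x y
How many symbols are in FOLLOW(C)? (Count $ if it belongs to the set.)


S is the start symbol and does not occur in any rule body, so FOLLOW(S) = {$}.
Examining every occurrence of C in a rule body:
  S -> x C c z : C is followed by terminal 'c' -> add 'c'
  S -> C c x : C is followed by terminal 'c' -> add 'c' (already in the set)
  S -> y z C a z : C is followed by terminal 'a' -> add 'a'
  S -> x C a : C is followed by terminal 'a' -> add 'a' (already in the set)
  C -> x y : C does not occur in the body -> contributes nothing
FOLLOW(C) = {a, c}
Count: 2

2


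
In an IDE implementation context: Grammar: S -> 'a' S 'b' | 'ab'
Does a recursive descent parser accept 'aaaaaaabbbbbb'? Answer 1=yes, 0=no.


Grammar accepts strings of the form a^n b^n (n >= 1)
Word: 'aaaaaaabbbbbb'
Counting: 7 a's and 6 b's
Check: 7 == 6? No
Mismatch: a-count != b-count
Rejected

0


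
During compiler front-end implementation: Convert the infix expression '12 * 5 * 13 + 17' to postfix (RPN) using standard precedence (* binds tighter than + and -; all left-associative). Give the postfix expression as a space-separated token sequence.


Applying the shunting-yard algorithm:
  Operand 12 -> output
  Push '*' onto operator stack -> op-stack: [*]
  Operand 5 -> output
  See '*' (prec 2); top '*' (prec 2) >= it -> pop '*' to output
  Push '*' onto operator stack -> op-stack: [*]
  Operand 13 -> output
  See '+' (prec 1); top '*' (prec 2) >= it -> pop '*' to output
  Push '+' onto operator stack -> op-stack: [+]
  Operand 17 -> output
  End of input: pop '+' to output
Postfix result: 12 5 * 13 * 17 +

12 5 * 13 * 17 +


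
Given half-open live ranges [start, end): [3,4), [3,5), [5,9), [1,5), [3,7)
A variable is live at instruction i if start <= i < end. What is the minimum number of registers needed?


Live ranges:
  Var0: [3, 4)
  Var1: [3, 5)
  Var2: [5, 9)
  Var3: [1, 5)
  Var4: [3, 7)
Sweep-line events (position, delta, active):
  pos=1 start -> active=1
  pos=3 start -> active=2
  pos=3 start -> active=3
  pos=3 start -> active=4
  pos=4 end -> active=3
  pos=5 end -> active=2
  pos=5 end -> active=1
  pos=5 start -> active=2
  pos=7 end -> active=1
  pos=9 end -> active=0
Maximum simultaneous active: 4
Minimum registers needed: 4

4


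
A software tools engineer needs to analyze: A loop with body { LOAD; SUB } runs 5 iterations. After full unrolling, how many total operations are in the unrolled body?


Loop body operations: LOAD, SUB (2 ops per iteration)
Unrolling 5 iterations:
  Iteration 1: LOAD, SUB (2 ops)
  Iteration 2: LOAD, SUB (2 ops)
  Iteration 3: LOAD, SUB (2 ops)
  Iteration 4: LOAD, SUB (2 ops)
  Iteration 5: LOAD, SUB (2 ops)
Total: 5 iterations * 2 ops/iter = 10 operations

10


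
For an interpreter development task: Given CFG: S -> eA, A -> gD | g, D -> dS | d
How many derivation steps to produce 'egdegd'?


Grammar: S -> eA, A -> gD | g, D -> dS | d
Deriving 'egdegd':
Step 1: S -> eA => eA
Step 2: A -> gD => egD
Step 3: D -> dS => egdS
Step 4: S -> eA => egdeA
Step 5: A -> gD => egdegD
Step 6: D -> d => egdegd
Total derivation steps: 6

6


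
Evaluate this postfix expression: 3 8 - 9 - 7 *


Processing tokens left to right:
Push 3, Push 8
Pop 3 and 8, compute 3 - 8 = -5, push -5
Push 9
Pop -5 and 9, compute -5 - 9 = -14, push -14
Push 7
Pop -14 and 7, compute -14 * 7 = -98, push -98
Stack result: -98

-98


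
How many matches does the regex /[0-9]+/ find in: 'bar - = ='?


Pattern: /[0-9]+/ (int literals)
Input: 'bar - = ='
Scanning for matches:
Total matches: 0

0


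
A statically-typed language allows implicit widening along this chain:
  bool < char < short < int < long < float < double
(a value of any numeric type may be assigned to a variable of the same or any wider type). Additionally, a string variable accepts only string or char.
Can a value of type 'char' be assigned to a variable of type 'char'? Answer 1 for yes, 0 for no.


Target variable type: char
Source value type: char
Numeric ranks: char=1, char=1
Widening allowed iff rank(source) <= rank(target): 1 <= 1? Yes
Result: 1

1


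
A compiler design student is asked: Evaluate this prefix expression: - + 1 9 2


Parsing prefix expression: - + 1 9 2
Step 1: Innermost operation '+ 1 9'
  1 + 9 = 10
Step 2: Outer operation '- [10] 2'
  10 - 2 = 8

8


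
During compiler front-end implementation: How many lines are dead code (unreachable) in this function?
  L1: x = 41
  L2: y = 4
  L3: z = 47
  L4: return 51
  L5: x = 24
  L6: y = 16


Analyzing control flow:
  L1: reachable (before return)
  L2: reachable (before return)
  L3: reachable (before return)
  L4: reachable (return statement)
  L5: DEAD (after return at L4)
  L6: DEAD (after return at L4)
Return at L4, total lines = 6
Dead lines: L5 through L6
Count: 2

2


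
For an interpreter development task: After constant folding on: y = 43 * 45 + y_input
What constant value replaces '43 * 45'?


Identifying constant sub-expression:
  Original: y = 43 * 45 + y_input
  43 and 45 are both compile-time constants
  Evaluating: 43 * 45 = 1935
  After folding: y = 1935 + y_input

1935


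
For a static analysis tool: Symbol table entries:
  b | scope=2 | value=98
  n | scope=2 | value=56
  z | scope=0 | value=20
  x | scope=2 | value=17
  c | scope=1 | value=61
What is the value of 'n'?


Searching symbol table for 'n':
  b | scope=2 | value=98
  n | scope=2 | value=56 <- MATCH
  z | scope=0 | value=20
  x | scope=2 | value=17
  c | scope=1 | value=61
Found 'n' at scope 2 with value 56

56


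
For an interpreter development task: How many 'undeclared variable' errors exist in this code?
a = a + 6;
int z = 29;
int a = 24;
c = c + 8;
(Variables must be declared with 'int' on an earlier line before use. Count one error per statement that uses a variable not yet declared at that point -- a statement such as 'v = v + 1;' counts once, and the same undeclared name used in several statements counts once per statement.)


Scanning code line by line:
  Line 1: use 'a' -> ERROR (undeclared)
  Line 2: declare 'z' -> declared = ['z']
  Line 3: declare 'a' -> declared = ['a', 'z']
  Line 4: use 'c' -> ERROR (undeclared)
Total undeclared variable errors: 2

2


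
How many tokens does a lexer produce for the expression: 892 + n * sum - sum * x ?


Scanning '892 + n * sum - sum * x'
Token 1: '892' -> integer_literal
Token 2: '+' -> operator
Token 3: 'n' -> identifier
Token 4: '*' -> operator
Token 5: 'sum' -> identifier
Token 6: '-' -> operator
Token 7: 'sum' -> identifier
Token 8: '*' -> operator
Token 9: 'x' -> identifier
Total tokens: 9

9


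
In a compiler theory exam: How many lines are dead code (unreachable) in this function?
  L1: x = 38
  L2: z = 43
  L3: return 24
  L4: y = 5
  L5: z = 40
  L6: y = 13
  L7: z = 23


Analyzing control flow:
  L1: reachable (before return)
  L2: reachable (before return)
  L3: reachable (return statement)
  L4: DEAD (after return at L3)
  L5: DEAD (after return at L3)
  L6: DEAD (after return at L3)
  L7: DEAD (after return at L3)
Return at L3, total lines = 7
Dead lines: L4 through L7
Count: 4

4


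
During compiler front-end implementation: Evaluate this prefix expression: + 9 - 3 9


Parsing prefix expression: + 9 - 3 9
Step 1: Innermost operation '- 3 9'
  3 - 9 = -6
Step 2: Outer operation '+ 9 [-6]'
  9 + -6 = 3

3


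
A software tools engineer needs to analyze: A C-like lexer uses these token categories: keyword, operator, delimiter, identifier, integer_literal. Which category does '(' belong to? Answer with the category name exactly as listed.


Token: '('
Checking categories:
  identifier: no
  integer_literal: no
  operator: no
  keyword: no
  delimiter: YES
Category: delimiter

delimiter


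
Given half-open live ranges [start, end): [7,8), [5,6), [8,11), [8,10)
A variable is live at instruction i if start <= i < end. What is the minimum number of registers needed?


Live ranges:
  Var0: [7, 8)
  Var1: [5, 6)
  Var2: [8, 11)
  Var3: [8, 10)
Sweep-line events (position, delta, active):
  pos=5 start -> active=1
  pos=6 end -> active=0
  pos=7 start -> active=1
  pos=8 end -> active=0
  pos=8 start -> active=1
  pos=8 start -> active=2
  pos=10 end -> active=1
  pos=11 end -> active=0
Maximum simultaneous active: 2
Minimum registers needed: 2

2


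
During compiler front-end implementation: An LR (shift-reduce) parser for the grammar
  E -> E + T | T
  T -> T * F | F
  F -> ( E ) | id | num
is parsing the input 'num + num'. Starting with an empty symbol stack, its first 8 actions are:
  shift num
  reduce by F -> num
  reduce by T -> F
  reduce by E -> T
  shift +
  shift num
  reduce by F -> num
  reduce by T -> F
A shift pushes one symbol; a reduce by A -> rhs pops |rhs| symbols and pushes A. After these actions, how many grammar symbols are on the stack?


Tracking the symbol stack through each action:
  Action 1: shift 'num' : push -> stack = [num] (size 1)
  Action 2: reduce by F -> num : pop 1, push F -> stack = [F] (size 1)
  Action 3: reduce by T -> F : pop 1, push T -> stack = [T] (size 1)
  Action 4: reduce by E -> T : pop 1, push E -> stack = [E] (size 1)
  Action 5: shift '+' : push -> stack = [E, +] (size 2)
  Action 6: shift 'num' : push -> stack = [E, +, num] (size 3)
  Action 7: reduce by F -> num : pop 1, push F -> stack = [E, +, F] (size 3)
  Action 8: reduce by T -> F : pop 1, push T -> stack = [E, +, T] (size 3)
Final stack size: 3

3


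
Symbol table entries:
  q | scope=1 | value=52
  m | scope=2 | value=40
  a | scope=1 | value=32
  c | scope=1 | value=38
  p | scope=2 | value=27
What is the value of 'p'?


Searching symbol table for 'p':
  q | scope=1 | value=52
  m | scope=2 | value=40
  a | scope=1 | value=32
  c | scope=1 | value=38
  p | scope=2 | value=27 <- MATCH
Found 'p' at scope 2 with value 27

27


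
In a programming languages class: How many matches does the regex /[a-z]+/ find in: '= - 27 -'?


Pattern: /[a-z]+/ (identifiers)
Input: '= - 27 -'
Scanning for matches:
Total matches: 0

0


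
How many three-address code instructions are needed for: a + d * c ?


Expression: a + d * c
Generating three-address code (respecting * over +/- precedence):
  Instruction 1: t1 = d * c
  Instruction 2: t2 = a + t1
Total instructions: 2

2


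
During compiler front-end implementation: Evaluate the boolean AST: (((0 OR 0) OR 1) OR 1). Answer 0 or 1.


Step 1: Evaluate inner node
  0 OR 0 = 0
Step 2: Evaluate next node
  0 OR 1 = 1
Step 3: Evaluate root node
  1 OR 1 = 1

1


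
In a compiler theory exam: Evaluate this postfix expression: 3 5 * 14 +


Processing tokens left to right:
Push 3, Push 5
Pop 3 and 5, compute 3 * 5 = 15, push 15
Push 14
Pop 15 and 14, compute 15 + 14 = 29, push 29
Stack result: 29

29


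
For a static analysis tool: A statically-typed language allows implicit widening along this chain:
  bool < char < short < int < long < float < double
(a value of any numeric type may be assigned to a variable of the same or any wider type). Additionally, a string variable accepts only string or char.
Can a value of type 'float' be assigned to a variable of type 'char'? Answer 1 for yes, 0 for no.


Target variable type: char
Source value type: float
Numeric ranks: float=5, char=1
Widening allowed iff rank(source) <= rank(target): 5 <= 1? No
Result: 0

0


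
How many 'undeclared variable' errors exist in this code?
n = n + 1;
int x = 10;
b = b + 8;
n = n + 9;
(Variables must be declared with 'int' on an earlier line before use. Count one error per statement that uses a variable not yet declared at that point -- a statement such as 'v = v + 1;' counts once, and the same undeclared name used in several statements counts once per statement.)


Scanning code line by line:
  Line 1: use 'n' -> ERROR (undeclared)
  Line 2: declare 'x' -> declared = ['x']
  Line 3: use 'b' -> ERROR (undeclared)
  Line 4: use 'n' -> ERROR (undeclared)
Total undeclared variable errors: 3

3


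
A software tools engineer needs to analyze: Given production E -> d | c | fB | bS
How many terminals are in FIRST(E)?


Production: E -> d | c | fB | bS
Examining each alternative for leading terminals:
  E -> d : first terminal = 'd'
  E -> c : first terminal = 'c'
  E -> fB : first terminal = 'f'
  E -> bS : first terminal = 'b'
FIRST(E) = {b, c, d, f}
Count: 4

4


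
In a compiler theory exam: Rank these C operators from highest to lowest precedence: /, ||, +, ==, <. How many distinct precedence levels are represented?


Looking up precedence for each operator:
  / -> precedence 6
  || -> precedence 1
  + -> precedence 5
  == -> precedence 3
  < -> precedence 4
Sorted highest to lowest: /, +, <, ==, ||
Distinct precedence values: [6, 5, 4, 3, 1]
Number of distinct levels: 5

5


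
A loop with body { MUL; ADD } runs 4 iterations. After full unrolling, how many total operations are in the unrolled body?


Loop body operations: MUL, ADD (2 ops per iteration)
Unrolling 4 iterations:
  Iteration 1: MUL, ADD (2 ops)
  Iteration 2: MUL, ADD (2 ops)
  Iteration 3: MUL, ADD (2 ops)
  Iteration 4: MUL, ADD (2 ops)
Total: 4 iterations * 2 ops/iter = 8 operations

8


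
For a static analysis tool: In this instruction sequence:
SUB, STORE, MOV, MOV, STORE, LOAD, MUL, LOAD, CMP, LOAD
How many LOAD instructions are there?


Scanning instruction sequence for LOAD:
  Position 1: SUB
  Position 2: STORE
  Position 3: MOV
  Position 4: MOV
  Position 5: STORE
  Position 6: LOAD <- MATCH
  Position 7: MUL
  Position 8: LOAD <- MATCH
  Position 9: CMP
  Position 10: LOAD <- MATCH
Matches at positions: [6, 8, 10]
Total LOAD count: 3

3


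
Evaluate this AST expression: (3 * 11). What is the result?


Expression: (3 * 11)
Evaluating step by step:
  3 * 11 = 33
Result: 33

33


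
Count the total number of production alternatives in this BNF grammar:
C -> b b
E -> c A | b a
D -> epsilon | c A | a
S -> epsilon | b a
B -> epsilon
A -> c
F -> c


Counting alternatives per rule:
  C: 1 alternative(s)
  E: 2 alternative(s)
  D: 3 alternative(s)
  S: 2 alternative(s)
  B: 1 alternative(s)
  A: 1 alternative(s)
  F: 1 alternative(s)
Sum: 1 + 2 + 3 + 2 + 1 + 1 + 1 = 11

11


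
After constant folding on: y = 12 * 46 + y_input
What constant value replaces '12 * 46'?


Identifying constant sub-expression:
  Original: y = 12 * 46 + y_input
  12 and 46 are both compile-time constants
  Evaluating: 12 * 46 = 552
  After folding: y = 552 + y_input

552


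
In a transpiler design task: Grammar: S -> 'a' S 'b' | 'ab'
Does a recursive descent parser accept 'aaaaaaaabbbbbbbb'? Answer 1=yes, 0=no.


Grammar accepts strings of the form a^n b^n (n >= 1)
Word: 'aaaaaaaabbbbbbbb'
Counting: 8 a's and 8 b's
Check: 8 == 8? Yes
Derivation (S -> aSb applied 7 time(s), then S -> ab): S => aSb => aaSbb => aaaSbbb => aaaaSbbbb => aaaaaSbbbbb => aaaaaaSbbbbbb => aaaaaaaSbbbbbbb => aaaaaaaabbbbbbbb
Accepted

1


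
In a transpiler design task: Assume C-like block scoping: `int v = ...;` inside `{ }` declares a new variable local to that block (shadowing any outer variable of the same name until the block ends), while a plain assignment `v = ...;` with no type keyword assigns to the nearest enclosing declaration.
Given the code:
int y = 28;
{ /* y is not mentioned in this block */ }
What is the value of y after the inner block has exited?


Analyzing scoping rules:
Outer scope: declares y = 28
Inner block: y is neither redeclared nor assigned -> unchanged
After the block -> 28
Result: 28

28


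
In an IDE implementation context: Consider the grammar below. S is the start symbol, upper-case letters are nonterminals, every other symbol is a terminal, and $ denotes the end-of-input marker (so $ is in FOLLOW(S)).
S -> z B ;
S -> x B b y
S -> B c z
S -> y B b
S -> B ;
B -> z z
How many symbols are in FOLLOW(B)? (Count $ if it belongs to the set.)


S is the start symbol and does not occur in any rule body, so FOLLOW(S) = {$}.
Examining every occurrence of B in a rule body:
  S -> z B ; : B is followed by terminal ';' -> add ';'
  S -> x B b y : B is followed by terminal 'b' -> add 'b'
  S -> B c z : B is followed by terminal 'c' -> add 'c'
  S -> y B b : B is followed by terminal 'b' -> add 'b' (already in the set)
  S -> B ; : B is followed by terminal ';' -> add ';' (already in the set)
  B -> z z : B does not occur in the body -> contributes nothing
FOLLOW(B) = {;, b, c}
Count: 3

3


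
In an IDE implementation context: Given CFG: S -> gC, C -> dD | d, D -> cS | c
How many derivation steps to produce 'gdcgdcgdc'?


Grammar: S -> gC, C -> dD | d, D -> cS | c
Deriving 'gdcgdcgdc':
Step 1: S -> gC => gC
Step 2: C -> dD => gdD
Step 3: D -> cS => gdcS
Step 4: S -> gC => gdcgC
Step 5: C -> dD => gdcgdD
Step 6: D -> cS => gdcgdcS
Step 7: S -> gC => gdcgdcgC
Step 8: C -> dD => gdcgdcgdD
Step 9: D -> c => gdcgdcgdc
Total derivation steps: 9

9


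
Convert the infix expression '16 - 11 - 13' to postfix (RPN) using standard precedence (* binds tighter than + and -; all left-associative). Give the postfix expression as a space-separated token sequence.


Applying the shunting-yard algorithm:
  Operand 16 -> output
  Push '-' onto operator stack -> op-stack: [-]
  Operand 11 -> output
  See '-' (prec 1); top '-' (prec 1) >= it -> pop '-' to output
  Push '-' onto operator stack -> op-stack: [-]
  Operand 13 -> output
  End of input: pop '-' to output
Postfix result: 16 11 - 13 -

16 11 - 13 -


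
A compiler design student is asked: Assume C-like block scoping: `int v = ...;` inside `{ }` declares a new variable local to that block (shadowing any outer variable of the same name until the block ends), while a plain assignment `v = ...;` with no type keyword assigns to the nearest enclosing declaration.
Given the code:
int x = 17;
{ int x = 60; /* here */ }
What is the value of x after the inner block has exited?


Analyzing scoping rules:
Outer scope: declares x = 17
Inner block: 'int x = 60;' declares a NEW x that shadows the outer one
When the block exits the inner x goes out of scope; the outer x was never modified -> 17
Result: 17

17


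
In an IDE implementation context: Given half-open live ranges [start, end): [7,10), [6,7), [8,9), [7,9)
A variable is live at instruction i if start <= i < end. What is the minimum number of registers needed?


Live ranges:
  Var0: [7, 10)
  Var1: [6, 7)
  Var2: [8, 9)
  Var3: [7, 9)
Sweep-line events (position, delta, active):
  pos=6 start -> active=1
  pos=7 end -> active=0
  pos=7 start -> active=1
  pos=7 start -> active=2
  pos=8 start -> active=3
  pos=9 end -> active=2
  pos=9 end -> active=1
  pos=10 end -> active=0
Maximum simultaneous active: 3
Minimum registers needed: 3

3


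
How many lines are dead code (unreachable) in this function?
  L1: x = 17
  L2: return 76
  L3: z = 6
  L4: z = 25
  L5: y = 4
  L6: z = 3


Analyzing control flow:
  L1: reachable (before return)
  L2: reachable (return statement)
  L3: DEAD (after return at L2)
  L4: DEAD (after return at L2)
  L5: DEAD (after return at L2)
  L6: DEAD (after return at L2)
Return at L2, total lines = 6
Dead lines: L3 through L6
Count: 4

4


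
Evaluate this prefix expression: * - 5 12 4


Parsing prefix expression: * - 5 12 4
Step 1: Innermost operation '- 5 12'
  5 - 12 = -7
Step 2: Outer operation '* [-7] 4'
  -7 * 4 = -28

-28


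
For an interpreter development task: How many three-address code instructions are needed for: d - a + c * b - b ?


Expression: d - a + c * b - b
Generating three-address code (respecting * over +/- precedence):
  Instruction 1: t1 = c * b
  Instruction 2: t2 = d - a
  Instruction 3: t3 = t2 + t1
  Instruction 4: t4 = t3 - b
Total instructions: 4

4


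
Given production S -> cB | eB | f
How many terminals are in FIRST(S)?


Production: S -> cB | eB | f
Examining each alternative for leading terminals:
  S -> cB : first terminal = 'c'
  S -> eB : first terminal = 'e'
  S -> f : first terminal = 'f'
FIRST(S) = {c, e, f}
Count: 3

3


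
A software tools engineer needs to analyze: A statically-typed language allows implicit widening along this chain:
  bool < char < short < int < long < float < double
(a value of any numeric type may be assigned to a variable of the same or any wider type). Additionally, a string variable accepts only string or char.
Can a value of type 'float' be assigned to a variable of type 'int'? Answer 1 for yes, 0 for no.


Target variable type: int
Source value type: float
Numeric ranks: float=5, int=3
Widening allowed iff rank(source) <= rank(target): 5 <= 3? No
Result: 0

0


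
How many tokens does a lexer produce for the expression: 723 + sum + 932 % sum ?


Scanning '723 + sum + 932 % sum'
Token 1: '723' -> integer_literal
Token 2: '+' -> operator
Token 3: 'sum' -> identifier
Token 4: '+' -> operator
Token 5: '932' -> integer_literal
Token 6: '%' -> operator
Token 7: 'sum' -> identifier
Total tokens: 7

7


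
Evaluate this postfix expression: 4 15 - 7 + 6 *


Processing tokens left to right:
Push 4, Push 15
Pop 4 and 15, compute 4 - 15 = -11, push -11
Push 7
Pop -11 and 7, compute -11 + 7 = -4, push -4
Push 6
Pop -4 and 6, compute -4 * 6 = -24, push -24
Stack result: -24

-24


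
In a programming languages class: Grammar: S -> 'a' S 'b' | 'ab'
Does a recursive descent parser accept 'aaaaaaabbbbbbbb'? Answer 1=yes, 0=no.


Grammar accepts strings of the form a^n b^n (n >= 1)
Word: 'aaaaaaabbbbbbbb'
Counting: 7 a's and 8 b's
Check: 7 == 8? No
Mismatch: a-count != b-count
Rejected

0


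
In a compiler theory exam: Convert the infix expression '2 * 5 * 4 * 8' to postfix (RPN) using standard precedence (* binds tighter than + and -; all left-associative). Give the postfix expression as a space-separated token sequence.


Applying the shunting-yard algorithm:
  Operand 2 -> output
  Push '*' onto operator stack -> op-stack: [*]
  Operand 5 -> output
  See '*' (prec 2); top '*' (prec 2) >= it -> pop '*' to output
  Push '*' onto operator stack -> op-stack: [*]
  Operand 4 -> output
  See '*' (prec 2); top '*' (prec 2) >= it -> pop '*' to output
  Push '*' onto operator stack -> op-stack: [*]
  Operand 8 -> output
  End of input: pop '*' to output
Postfix result: 2 5 * 4 * 8 *

2 5 * 4 * 8 *


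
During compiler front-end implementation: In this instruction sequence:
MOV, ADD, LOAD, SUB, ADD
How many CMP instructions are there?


Scanning instruction sequence for CMP:
  Position 1: MOV
  Position 2: ADD
  Position 3: LOAD
  Position 4: SUB
  Position 5: ADD
Matches at positions: []
Total CMP count: 0

0


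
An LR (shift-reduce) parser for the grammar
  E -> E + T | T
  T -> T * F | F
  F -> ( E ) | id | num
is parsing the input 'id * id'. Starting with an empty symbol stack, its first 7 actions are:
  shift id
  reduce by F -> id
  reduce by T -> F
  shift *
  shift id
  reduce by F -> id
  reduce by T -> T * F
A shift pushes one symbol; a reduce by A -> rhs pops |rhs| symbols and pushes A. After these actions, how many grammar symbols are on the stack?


Tracking the symbol stack through each action:
  Action 1: shift 'id' : push -> stack = [id] (size 1)
  Action 2: reduce by F -> id : pop 1, push F -> stack = [F] (size 1)
  Action 3: reduce by T -> F : pop 1, push T -> stack = [T] (size 1)
  Action 4: shift '*' : push -> stack = [T, *] (size 2)
  Action 5: shift 'id' : push -> stack = [T, *, id] (size 3)
  Action 6: reduce by F -> id : pop 1, push F -> stack = [T, *, F] (size 3)
  Action 7: reduce by T -> T * F : pop 3, push T -> stack = [T] (size 1)
Final stack size: 1

1


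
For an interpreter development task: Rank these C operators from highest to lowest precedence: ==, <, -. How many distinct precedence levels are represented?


Looking up precedence for each operator:
  == -> precedence 3
  < -> precedence 4
  - -> precedence 5
Sorted highest to lowest: -, <, ==
Distinct precedence values: [5, 4, 3]
Number of distinct levels: 3

3


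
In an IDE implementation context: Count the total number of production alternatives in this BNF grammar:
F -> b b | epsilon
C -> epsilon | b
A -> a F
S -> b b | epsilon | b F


Counting alternatives per rule:
  F: 2 alternative(s)
  C: 2 alternative(s)
  A: 1 alternative(s)
  S: 3 alternative(s)
Sum: 2 + 2 + 1 + 3 = 8

8


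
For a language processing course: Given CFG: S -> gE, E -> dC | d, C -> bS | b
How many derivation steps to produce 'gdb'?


Grammar: S -> gE, E -> dC | d, C -> bS | b
Deriving 'gdb':
Step 1: S -> gE => gE
Step 2: E -> dC => gdC
Step 3: C -> b => gdb
Total derivation steps: 3

3


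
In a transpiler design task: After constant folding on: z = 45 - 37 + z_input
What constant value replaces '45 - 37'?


Identifying constant sub-expression:
  Original: z = 45 - 37 + z_input
  45 and 37 are both compile-time constants
  Evaluating: 45 - 37 = 8
  After folding: z = 8 + z_input

8


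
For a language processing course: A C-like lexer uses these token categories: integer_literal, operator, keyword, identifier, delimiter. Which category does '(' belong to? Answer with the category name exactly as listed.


Token: '('
Checking categories:
  identifier: no
  integer_literal: no
  operator: no
  keyword: no
  delimiter: YES
Category: delimiter

delimiter


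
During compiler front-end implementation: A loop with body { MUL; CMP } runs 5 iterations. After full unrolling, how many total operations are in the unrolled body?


Loop body operations: MUL, CMP (2 ops per iteration)
Unrolling 5 iterations:
  Iteration 1: MUL, CMP (2 ops)
  Iteration 2: MUL, CMP (2 ops)
  Iteration 3: MUL, CMP (2 ops)
  Iteration 4: MUL, CMP (2 ops)
  Iteration 5: MUL, CMP (2 ops)
Total: 5 iterations * 2 ops/iter = 10 operations

10


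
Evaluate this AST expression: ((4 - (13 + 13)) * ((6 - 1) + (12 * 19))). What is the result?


Expression: ((4 - (13 + 13)) * ((6 - 1) + (12 * 19)))
Evaluating step by step:
  13 + 13 = 26
  4 - 26 = -22
  6 - 1 = 5
  12 * 19 = 228
  5 + 228 = 233
  -22 * 233 = -5126
Result: -5126

-5126


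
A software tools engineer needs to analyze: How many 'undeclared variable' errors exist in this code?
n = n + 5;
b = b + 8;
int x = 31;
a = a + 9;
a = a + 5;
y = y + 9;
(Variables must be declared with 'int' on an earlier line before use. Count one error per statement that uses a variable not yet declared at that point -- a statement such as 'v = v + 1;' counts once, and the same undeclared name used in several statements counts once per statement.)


Scanning code line by line:
  Line 1: use 'n' -> ERROR (undeclared)
  Line 2: use 'b' -> ERROR (undeclared)
  Line 3: declare 'x' -> declared = ['x']
  Line 4: use 'a' -> ERROR (undeclared)
  Line 5: use 'a' -> ERROR (undeclared)
  Line 6: use 'y' -> ERROR (undeclared)
Total undeclared variable errors: 5

5
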